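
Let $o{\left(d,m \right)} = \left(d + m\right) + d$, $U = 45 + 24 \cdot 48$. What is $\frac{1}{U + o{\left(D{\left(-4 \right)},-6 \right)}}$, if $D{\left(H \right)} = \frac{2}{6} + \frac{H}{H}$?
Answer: $\frac{3}{3581} \approx 0.00083775$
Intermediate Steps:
$U = 1197$ ($U = 45 + 1152 = 1197$)
$D{\left(H \right)} = \frac{4}{3}$ ($D{\left(H \right)} = 2 \cdot \frac{1}{6} + 1 = \frac{1}{3} + 1 = \frac{4}{3}$)
$o{\left(d,m \right)} = m + 2 d$
$\frac{1}{U + o{\left(D{\left(-4 \right)},-6 \right)}} = \frac{1}{1197 + \left(-6 + 2 \cdot \frac{4}{3}\right)} = \frac{1}{1197 + \left(-6 + \frac{8}{3}\right)} = \frac{1}{1197 - \frac{10}{3}} = \frac{1}{\frac{3581}{3}} = \frac{3}{3581}$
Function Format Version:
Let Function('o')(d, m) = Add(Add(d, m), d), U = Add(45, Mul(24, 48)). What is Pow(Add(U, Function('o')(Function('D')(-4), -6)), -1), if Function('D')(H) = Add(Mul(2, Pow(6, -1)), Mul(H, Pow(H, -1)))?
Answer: Rational(3, 3581) ≈ 0.00083775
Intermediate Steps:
U = 1197 (U = Add(45, 1152) = 1197)
Function('D')(H) = Rational(4, 3) (Function('D')(H) = Add(Mul(2, Rational(1, 6)), 1) = Add(Rational(1, 3), 1) = Rational(4, 3))
Function('o')(d, m) = Add(m, Mul(2, d))
Pow(Add(U, Function('o')(Function('D')(-4), -6)), -1) = Pow(Add(1197, Add(-6, Mul(2, Rational(4, 3)))), -1) = Pow(Add(1197, Add(-6, Rational(8, 3))), -1) = Pow(Add(1197, Rational(-10, 3)), -1) = Pow(Rational(3581, 3), -1) = Rational(3, 3581)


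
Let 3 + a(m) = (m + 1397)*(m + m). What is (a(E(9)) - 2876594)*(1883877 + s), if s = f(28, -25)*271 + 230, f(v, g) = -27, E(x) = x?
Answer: -5351270682310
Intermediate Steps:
a(m) = -3 + 2*m*(1397 + m) (a(m) = -3 + (m + 1397)*(m + m) = -3 + (1397 + m)*(2*m) = -3 + 2*m*(1397 + m))
s = -7087 (s = -27*271 + 230 = -7317 + 230 = -7087)
(a(E(9)) - 2876594)*(1883877 + s) = ((-3 + 2*9² + 2794*9) - 2876594)*(1883877 - 7087) = ((-3 + 2*81 + 25146) - 2876594)*1876790 = ((-3 + 162 + 25146) - 2876594)*1876790 = (25305 - 2876594)*1876790 = -2851289*1876790 = -5351270682310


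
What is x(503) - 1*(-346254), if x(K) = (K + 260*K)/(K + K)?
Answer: 692769/2 ≈ 3.4638e+5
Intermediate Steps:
x(K) = 261/2 (x(K) = (261*K)/((2*K)) = (261*K)*(1/(2*K)) = 261/2)
x(503) - 1*(-346254) = 261/2 - 1*(-346254) = 261/2 + 346254 = 692769/2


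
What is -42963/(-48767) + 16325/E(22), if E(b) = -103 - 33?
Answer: -790278307/6632312 ≈ -119.16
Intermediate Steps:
E(b) = -136
-42963/(-48767) + 16325/E(22) = -42963/(-48767) + 16325/(-136) = -42963*(-1/48767) + 16325*(-1/136) = 42963/48767 - 16325/136 = -790278307/6632312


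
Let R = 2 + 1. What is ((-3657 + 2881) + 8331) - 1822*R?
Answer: 2089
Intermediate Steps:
R = 3
((-3657 + 2881) + 8331) - 1822*R = ((-3657 + 2881) + 8331) - 1822*3 = (-776 + 8331) - 1*5466 = 7555 - 5466 = 2089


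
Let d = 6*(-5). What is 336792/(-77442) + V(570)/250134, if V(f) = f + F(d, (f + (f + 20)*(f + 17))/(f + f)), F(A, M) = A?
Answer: -2338925318/538079923 ≈ -4.3468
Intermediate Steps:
d = -30
V(f) = -30 + f (V(f) = f - 30 = -30 + f)
336792/(-77442) + V(570)/250134 = 336792/(-77442) + (-30 + 570)/250134 = 336792*(-1/77442) + 540*(1/250134) = -56132/12907 + 90/41689 = -2338925318/538079923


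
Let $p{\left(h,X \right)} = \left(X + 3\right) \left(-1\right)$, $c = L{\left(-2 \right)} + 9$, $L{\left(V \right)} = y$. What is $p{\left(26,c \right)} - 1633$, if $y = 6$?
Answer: $-1651$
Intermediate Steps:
$L{\left(V \right)} = 6$
$c = 15$ ($c = 6 + 9 = 15$)
$p{\left(h,X \right)} = -3 - X$ ($p{\left(h,X \right)} = \left(3 + X\right) \left(-1\right) = -3 - X$)
$p{\left(26,c \right)} - 1633 = \left(-3 - 15\right) - 1633 = -18 - 1633 = -1651$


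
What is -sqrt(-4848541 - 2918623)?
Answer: -34*I*sqrt(6719) ≈ -2787.0*I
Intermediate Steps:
-sqrt(-4848541 - 2918623) = -sqrt(-7767164) = -34*I*sqrt(6719)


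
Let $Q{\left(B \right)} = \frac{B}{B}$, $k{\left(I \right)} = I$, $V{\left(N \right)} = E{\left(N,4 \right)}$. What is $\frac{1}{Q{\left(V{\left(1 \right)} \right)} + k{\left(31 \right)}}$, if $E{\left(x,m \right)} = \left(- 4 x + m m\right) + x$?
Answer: $\frac{1}{32} \approx 0.03125$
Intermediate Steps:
$E{\left(x,m \right)} = m^{2} - 3 x$ ($E{\left(x,m \right)} = \left(- 4 x + m^{2}\right) + x = \left(m^{2} - 4 x\right) + x = m^{2} - 3 x$)
$V{\left(N \right)} = 16 - 3 N$ ($V{\left(N \right)} = 4^{2} - 3 N = 16 - 3 N$)
$Q{\left(B \right)} = 1$
$\frac{1}{Q{\left(V{\left(1 \right)} \right)} + k{\left(31 \right)}} = \frac{1}{1 + 31} = \frac{1}{32}$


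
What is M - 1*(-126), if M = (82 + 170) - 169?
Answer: 209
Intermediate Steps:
M = 83 (M = 252 - 169 = 83)
M - 1*(-126) = 83 - 1*(-126) = 83 + 126 = 209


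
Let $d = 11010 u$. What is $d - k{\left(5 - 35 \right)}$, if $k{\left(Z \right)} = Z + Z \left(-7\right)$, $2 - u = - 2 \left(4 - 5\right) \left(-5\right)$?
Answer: $131940$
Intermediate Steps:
$u = 12$ ($u = 2 - - 2 \left(4 - 5\right) \left(-5\right) = 2 - \left(-2\right) \left(-1\right) \left(-5\right) = 2 - 2 \left(-5\right) = 2 - -10 = 2 + 10 = 12$)
$k{\left(Z \right)} = - 6 Z$ ($k{\left(Z \right)} = Z - 7 Z = - 6 Z$)
$d = 132120$ ($d = 11010 \cdot 12 = 132120$)
$d - k{\left(5 - 35 \right)} = 132120 - - 6 \left(5 - 35\right) = 132120 - \left(-6\right) \left(-30\right) = 132120 - 180 = 131940$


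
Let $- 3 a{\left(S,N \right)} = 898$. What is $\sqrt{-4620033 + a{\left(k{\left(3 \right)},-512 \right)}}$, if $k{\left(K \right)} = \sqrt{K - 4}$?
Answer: $\frac{i \sqrt{41582991}}{3} \approx 2149.5 i$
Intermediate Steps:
$k{\left(K \right)} = \sqrt{-4 + K}$
$a{\left(S,N \right)} = - \frac{898}{3}$ ($a{\left(S,N \right)} = \left(- \frac{1}{3}\right) 898 = - \frac{898}{3}$)
$\sqrt{-4620033 + a{\left(k{\left(3 \right)},-512 \right)}} = \sqrt{-4620033 - \frac{898}{3}} = \sqrt{- \frac{13860997}{3}} = \frac{i \sqrt{41582991}}{3}$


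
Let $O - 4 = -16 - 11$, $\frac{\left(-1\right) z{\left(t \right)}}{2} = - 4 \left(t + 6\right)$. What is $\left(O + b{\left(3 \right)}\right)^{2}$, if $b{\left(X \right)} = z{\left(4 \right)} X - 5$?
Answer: $44944$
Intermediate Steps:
$z{\left(t \right)} = 48 + 8 t$ ($z{\left(t \right)} = - 2 \left(- 4 \left(t + 6\right)\right) = - 2 \left(- 4 \left(6 + t\right)\right) = - 2 \left(-24 - 4 t\right) = 48 + 8 t$)
$b{\left(X \right)} = -5 + 80 X$ ($b{\left(X \right)} = \left(48 + 8 \cdot 4\right) X - 5 = \left(48 + 32\right) X - 5 = 80 X - 5 = -5 + 80 X$)
$O = -23$ ($O = 4 - 27 = -23$)
$\left(O + b{\left(3 \right)}\right)^{2} = \left(-23 + \left(-5 + 80 \cdot 3\right)\right)^{2} = \left(-23 + \left(-5 + 240\right)\right)^{2} = \left(-23 + 235\right)^{2} = 212^{2} = 44944$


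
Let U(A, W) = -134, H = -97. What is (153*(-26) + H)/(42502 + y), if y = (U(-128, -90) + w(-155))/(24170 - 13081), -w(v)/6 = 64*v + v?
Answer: -45187675/471364994 ≈ -0.095866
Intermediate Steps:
w(v) = -390*v (w(v) = -6*(64*v + v) = -390*v)
y = 60316/11089 (y = (-134 - 390*(-155))/(24170 - 13081) = (-134 + 60450)/11089 = 60316*(1/11089) = 60316/11089 ≈ 5.4393)
(153*(-26) + H)/(42502 + y) = (153*(-26) - 97)/(42502 + 60316/11089) = (-3978 - 97)/(471364994/11089) = -4075*11089/471364994 = -45187675/471364994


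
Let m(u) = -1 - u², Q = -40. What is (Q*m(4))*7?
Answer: 4760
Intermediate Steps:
(Q*m(4))*7 = -40*(-1 - 1*4²)*7 = -40*(-1 - 1*16)*7 = -40*(-1 - 16)*7 = -40*(-17)*7 = 680*7 = 4760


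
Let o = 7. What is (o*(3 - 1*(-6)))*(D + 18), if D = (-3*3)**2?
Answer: 6237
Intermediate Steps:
D = 81 (D = (-9)**2 = 81)
(o*(3 - 1*(-6)))*(D + 18) = (7*(3 - 1*(-6)))*(81 + 18) = (7*(3 + 6))*99 = (7*9)*99 = 63*99 = 6237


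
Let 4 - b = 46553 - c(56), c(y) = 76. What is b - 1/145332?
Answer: -6754014037/145332 ≈ -46473.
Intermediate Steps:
b = -46473 (b = 4 - (46553 - 1*76) = 4 - (46553 - 76) = 4 - 1*46477 = 4 - 46477 = -46473)
b - 1/145332 = -46473 - 1/145332 = -6754014037/145332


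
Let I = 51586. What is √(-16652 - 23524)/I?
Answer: 18*I*√31/25793 ≈ 0.0038855*I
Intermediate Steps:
√(-16652 - 23524)/I = √(-16652 - 23524)/51586 = √(-40176)*(1/51586) = (36*I*√31)*(1/51586) = 18*I*√31/25793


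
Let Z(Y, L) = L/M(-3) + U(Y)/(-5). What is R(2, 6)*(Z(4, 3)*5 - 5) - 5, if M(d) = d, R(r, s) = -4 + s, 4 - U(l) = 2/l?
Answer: -32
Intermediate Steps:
U(l) = 4 - 2/l
Z(Y, L) = -⅘ - L/3 + 2/(5*Y) (Z(Y, L) = L/(-3) + (4 - 2/Y)/(-5) = L*(-⅓) + (4 - 2/Y)*(-⅕) = -L/3 + (-⅘ + 2/(5*Y)) = -⅘ - L/3 + 2/(5*Y))
R(2, 6)*(Z(4, 3)*5 - 5) - 5 = (-4 + 6)*((-⅘ - ⅓*3 + (⅖)/4)*5 - 5) - 5 = 2*((-⅘ - 1 + (⅖)*(¼))*5 - 5) - 5 = 2*((-⅘ - 1 + ⅒)*5 - 5) - 5 = 2*(-17/10*5 - 5) - 5 = 2*(-17/2 - 5) - 5 = 2*(-27/2) - 5 = -27 - 5 = -32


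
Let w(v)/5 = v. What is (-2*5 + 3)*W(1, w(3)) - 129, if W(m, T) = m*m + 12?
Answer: -220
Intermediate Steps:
w(v) = 5*v
W(m, T) = 12 + m² (W(m, T) = m² + 12 = 12 + m²)
(-2*5 + 3)*W(1, w(3)) - 129 = (-2*5 + 3)*(12 + 1²) - 129 = (-10 + 3)*(12 + 1) - 129 = -7*13 - 129 = -91 - 129 = -220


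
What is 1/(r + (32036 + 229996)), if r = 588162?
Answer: 1/850194 ≈ 1.1762e-6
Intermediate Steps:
1/(r + (32036 + 229996)) = 1/(588162 + (32036 + 229996)) = 1/(588162 + 262032) = 1/850194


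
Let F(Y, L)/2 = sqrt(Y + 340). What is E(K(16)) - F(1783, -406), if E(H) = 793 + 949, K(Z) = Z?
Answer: 1742 - 2*sqrt(2123) ≈ 1649.8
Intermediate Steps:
F(Y, L) = 2*sqrt(340 + Y) (F(Y, L) = 2*sqrt(Y + 340) = 2*sqrt(340 + Y))
E(H) = 1742
E(K(16)) - F(1783, -406) = 1742 - 2*sqrt(340 + 1783) = 1742 - 2*sqrt(2123)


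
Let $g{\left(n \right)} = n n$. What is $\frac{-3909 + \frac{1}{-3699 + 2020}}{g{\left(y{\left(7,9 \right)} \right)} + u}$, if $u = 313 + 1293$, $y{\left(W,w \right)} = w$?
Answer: $- \frac{6563212}{2832473} \approx -2.3171$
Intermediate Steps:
$g{\left(n \right)} = n^{2}$
$u = 1606$
$\frac{-3909 + \frac{1}{-3699 + 2020}}{g{\left(y{\left(7,9 \right)} \right)} + u} = \frac{-3909 + \frac{1}{-3699 + 2020}}{9^{2} + 1606} = \frac{-3909 + \frac{1}{-1679}}{81 + 1606} = \frac{-3909 - \frac{1}{1679}}{1687} = \left(- \frac{6563212}{1679}\right) \frac{1}{1687} = - \frac{6563212}{2832473}$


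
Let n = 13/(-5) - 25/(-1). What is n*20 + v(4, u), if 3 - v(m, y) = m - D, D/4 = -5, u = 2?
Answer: 427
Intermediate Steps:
D = -20 (D = 4*(-5) = -20)
v(m, y) = -17 - m (v(m, y) = 3 - (m - 1*(-20)) = 3 - (m + 20) = 3 - (20 + m) = 3 + (-20 - m) = -17 - m)
n = 112/5 (n = 13*(-⅕) - 25*(-1) = -13/5 + 25 = 112/5 ≈ 22.400)
n*20 + v(4, u) = (112/5)*20 + (-17 - 1*4) = 448 + (-17 - 4) = 448 - 21 = 427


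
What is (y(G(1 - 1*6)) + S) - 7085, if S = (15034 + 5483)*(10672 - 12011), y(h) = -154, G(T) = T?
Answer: -27479502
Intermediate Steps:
S = -27472263 (S = 20517*(-1339) = -27472263)
(y(G(1 - 1*6)) + S) - 7085 = (-154 - 27472263) - 7085 = -27472417 - 7085 = -27479502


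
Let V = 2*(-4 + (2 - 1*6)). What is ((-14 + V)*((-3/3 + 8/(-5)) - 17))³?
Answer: 203297472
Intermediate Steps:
V = -16 (V = 2*(-4 + (2 - 6)) = 2*(-4 - 4) = 2*(-8) = -16)
((-14 + V)*((-3/3 + 8/(-5)) - 17))³ = ((-14 - 16)*((-3/3 + 8/(-5)) - 17))³ = (-30*((-3*⅓ + 8*(-⅕)) - 17))³ = (-30*((-1 - 8/5) - 17))³ = (-30*(-13/5 - 17))³ = (-30*(-98/5))³ = 588³ = 203297472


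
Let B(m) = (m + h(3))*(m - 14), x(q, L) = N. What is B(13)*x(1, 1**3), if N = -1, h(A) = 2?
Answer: 15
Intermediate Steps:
x(q, L) = -1
B(m) = (-14 + m)*(2 + m) (B(m) = (m + 2)*(m - 14) = (2 + m)*(-14 + m) = (-14 + m)*(2 + m))
B(13)*x(1, 1**3) = (-28 + 13**2 - 12*13)*(-1) = (-28 + 169 - 156)*(-1) = -15*(-1) = 15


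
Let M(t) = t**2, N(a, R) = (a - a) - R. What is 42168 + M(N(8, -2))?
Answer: 42172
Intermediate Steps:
N(a, R) = -R (N(a, R) = 0 - R = -R)
42168 + M(N(8, -2)) = 42168 + (-1*(-2))**2 = 42168 + 2**2 = 42168 + 4 = 42172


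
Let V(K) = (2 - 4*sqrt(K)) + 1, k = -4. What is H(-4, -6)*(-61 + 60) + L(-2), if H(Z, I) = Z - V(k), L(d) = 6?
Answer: 13 - 8*I ≈ 13.0 - 8.0*I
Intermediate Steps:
V(K) = 3 - 4*sqrt(K)
H(Z, I) = -3 + Z + 8*I (H(Z, I) = Z - (3 - 8*I) = Z + (-3 + 8*I) = -3 + Z + 8*I)
H(-4, -6)*(-61 + 60) + L(-2) = (-3 - 4 + 8*I)*(-61 + 60) + 6 = (-7 + 8*I)*(-1) + 6 = (7 - 8*I) + 6 = 13 - 8*I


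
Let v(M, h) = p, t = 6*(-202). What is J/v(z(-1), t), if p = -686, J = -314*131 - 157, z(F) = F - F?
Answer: 41291/686 ≈ 60.191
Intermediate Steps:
z(F) = 0
J = -41291 (J = -41134 - 157 = -41291)
t = -1212
v(M, h) = -686
J/v(z(-1), t) = -41291/(-686) = -41291*(-1/686) = 41291/686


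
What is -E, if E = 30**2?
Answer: -900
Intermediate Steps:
E = 900
-E = -1*900 = -900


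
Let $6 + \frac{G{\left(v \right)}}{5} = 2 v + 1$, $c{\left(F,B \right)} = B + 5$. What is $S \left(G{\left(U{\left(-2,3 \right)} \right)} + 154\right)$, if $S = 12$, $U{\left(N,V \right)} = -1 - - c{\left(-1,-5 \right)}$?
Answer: $1428$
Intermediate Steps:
$c{\left(F,B \right)} = 5 + B$
$U{\left(N,V \right)} = -1$ ($U{\left(N,V \right)} = -1 - - (5 - 5) = -1 - \left(-1\right) 0 = -1 - 0 = -1 + 0 = -1$)
$G{\left(v \right)} = -25 + 10 v$ ($G{\left(v \right)} = -30 + 5 \left(2 v + 1\right) = -30 + 5 \left(1 + 2 v\right) = -30 + \left(5 + 10 v\right) = -25 + 10 v$)
$S \left(G{\left(U{\left(-2,3 \right)} \right)} + 154\right) = 12 \left(\left(-25 + 10 \left(-1\right)\right) + 154\right) = 12 \left(\left(-25 - 10\right) + 154\right) = 12 \left(-35 + 154\right) = 12 \cdot 119 = 1428$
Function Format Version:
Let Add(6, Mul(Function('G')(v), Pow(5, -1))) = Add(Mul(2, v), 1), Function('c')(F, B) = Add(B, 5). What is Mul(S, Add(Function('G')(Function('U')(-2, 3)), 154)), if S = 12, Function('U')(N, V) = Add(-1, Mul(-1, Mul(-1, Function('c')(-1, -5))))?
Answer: 1428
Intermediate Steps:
Function('c')(F, B) = Add(5, B)
Function('U')(N, V) = -1 (Function('U')(N, V) = Add(-1, Mul(-1, Mul(-1, Add(5, -5)))) = Add(-1, Mul(-1, Mul(-1, 0))) = Add(-1, Mul(-1, 0)) = Add(-1, 0) = -1)
Function('G')(v) = Add(-25, Mul(10, v)) (Function('G')(v) = Add(-30, Mul(5, Add(Mul(2, v), 1))) = Add(-30, Mul(5, Add(1, Mul(2, v)))) = Add(-30, Add(5, Mul(10, v))) = Add(-25, Mul(10, v)))
Mul(S, Add(Function('G')(Function('U')(-2, 3)), 154)) = Mul(12, Add(Add(-25, Mul(10, -1)), 154)) = Mul(12, Add(Add(-25, -10), 154)) = Mul(12, Add(-35, 154)) = Mul(12, 119) = 1428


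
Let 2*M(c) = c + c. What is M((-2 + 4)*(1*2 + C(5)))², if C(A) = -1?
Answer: 4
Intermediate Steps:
M(c) = c (M(c) = (c + c)/2 = (2*c)/2 = c)
M((-2 + 4)*(1*2 + C(5)))² = ((-2 + 4)*(1*2 - 1))² = (2*(2 - 1))² = (2*1)² = 2² = 4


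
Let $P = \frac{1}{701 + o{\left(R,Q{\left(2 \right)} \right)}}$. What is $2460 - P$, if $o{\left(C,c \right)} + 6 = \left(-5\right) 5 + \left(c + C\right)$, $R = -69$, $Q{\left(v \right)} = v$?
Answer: $\frac{1483379}{603} \approx 2460.0$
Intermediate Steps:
$o{\left(C,c \right)} = -31 + C + c$ ($o{\left(C,c \right)} = -6 - \left(25 - C - c\right) = -6 + \left(-25 + C + c\right) = -31 + C + c$)
$P = \frac{1}{603}$ ($P = \frac{1}{701 - 98} = \frac{1}{603} \approx 0.0016584$)
$2460 - P = 2460 - \frac{1}{603} = \frac{1483379}{603}$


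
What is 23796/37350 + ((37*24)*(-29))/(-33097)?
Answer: 97189634/68676275 ≈ 1.4152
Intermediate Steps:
23796/37350 + ((37*24)*(-29))/(-33097) = 23796*(1/37350) + (888*(-29))*(-1/33097) = 1322/2075 - 25752*(-1/33097) = 1322/2075 + 25752/33097 = 97189634/68676275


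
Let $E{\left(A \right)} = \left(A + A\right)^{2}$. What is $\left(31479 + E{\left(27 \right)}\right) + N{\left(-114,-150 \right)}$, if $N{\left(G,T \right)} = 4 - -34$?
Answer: $34433$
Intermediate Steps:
$N{\left(G,T \right)} = 38$ ($N{\left(G,T \right)} = 4 + 34 = 38$)
$E{\left(A \right)} = 4 A^{2}$ ($E{\left(A \right)} = \left(2 A\right)^{2} = 4 A^{2}$)
$\left(31479 + E{\left(27 \right)}\right) + N{\left(-114,-150 \right)} = \left(31479 + 4 \cdot 27^{2}\right) + 38 = \left(31479 + 4 \cdot 729\right) + 38 = \left(31479 + 2916\right) + 38 = 34395 + 38 = 34433$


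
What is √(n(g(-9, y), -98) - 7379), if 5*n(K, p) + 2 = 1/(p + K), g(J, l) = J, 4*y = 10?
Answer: 2*I*√21121693/107 ≈ 85.903*I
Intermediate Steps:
y = 5/2 (y = (¼)*10 = 5/2 ≈ 2.5000)
n(K, p) = -⅖ + 1/(5*(K + p)) (n(K, p) = -⅖ + 1/(5*(p + K)) = -⅖ + 1/(5*(K + p)))
√(n(g(-9, y), -98) - 7379) = √((1 - 2*(-9) - 2*(-98))/(5*(-9 - 98)) - 7379) = √((⅕)*(1 + 18 + 196)/(-107) - 7379) = √((⅕)*(-1/107)*215 - 7379) = √(-43/107 - 7379) = √(-789596/107) = 2*I*√21121693/107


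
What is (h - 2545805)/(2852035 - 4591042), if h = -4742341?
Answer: 809794/193223 ≈ 4.1910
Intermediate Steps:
(h - 2545805)/(2852035 - 4591042) = (-4742341 - 2545805)/(2852035 - 4591042) = -7288146/(-1739007) = -7288146*(-1/1739007) = 809794/193223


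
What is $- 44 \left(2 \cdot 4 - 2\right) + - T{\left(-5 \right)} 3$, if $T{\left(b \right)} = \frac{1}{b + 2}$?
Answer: $-263$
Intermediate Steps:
$T{\left(b \right)} = \frac{1}{2 + b}$
$- 44 \left(2 \cdot 4 - 2\right) + - T{\left(-5 \right)} 3 = - 44 \left(2 \cdot 4 - 2\right) + - \frac{1}{2 - 5} \cdot 3 = - 44 \left(8 - 2\right) + - \frac{1}{-3} \cdot 3 = \left(-44\right) 6 + \left(-1\right) \left(- \frac{1}{3}\right) 3 = -264 + \frac{1}{3} \cdot 3 = -264 + 1 = -263$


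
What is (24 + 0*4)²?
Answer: 576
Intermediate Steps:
(24 + 0*4)² = (24 + 0)² = 24² = 576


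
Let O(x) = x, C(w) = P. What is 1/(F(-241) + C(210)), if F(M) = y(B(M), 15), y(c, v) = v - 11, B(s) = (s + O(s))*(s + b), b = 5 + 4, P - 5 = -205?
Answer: -1/196 ≈ -0.0051020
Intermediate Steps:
P = -200 (P = 5 - 205 = -200)
C(w) = -200
b = 9
B(s) = 2*s*(9 + s) (B(s) = (s + s)*(s + 9) = (2*s)*(9 + s) = 2*s*(9 + s))
y(c, v) = -11 + v
F(M) = 4 (F(M) = -11 + 15 = 4)
1/(F(-241) + C(210)) = 1/(4 - 200) = 1/(-196) = -1/196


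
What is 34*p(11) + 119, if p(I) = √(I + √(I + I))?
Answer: 119 + 34*√(11 + √22) ≈ 253.68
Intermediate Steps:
p(I) = √(I + √2*√I) (p(I) = √(I + √(2*I)) = √(I + √2*√I))
34*p(11) + 119 = 34*√(11 + √2*√11) + 119 = 34*√(11 + √22) + 119 = 119 + 34*√(11 + √22)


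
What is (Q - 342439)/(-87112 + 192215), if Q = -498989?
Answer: -841428/105103 ≈ -8.0058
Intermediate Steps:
(Q - 342439)/(-87112 + 192215) = (-498989 - 342439)/(-87112 + 192215) = -841428/105103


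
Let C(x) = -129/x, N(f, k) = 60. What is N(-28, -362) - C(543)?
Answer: 10903/181 ≈ 60.238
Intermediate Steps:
N(-28, -362) - C(543) = 60 - (-129)/543 = 60 - 1*(-43/181) = 60 + 43/181 = 10903/181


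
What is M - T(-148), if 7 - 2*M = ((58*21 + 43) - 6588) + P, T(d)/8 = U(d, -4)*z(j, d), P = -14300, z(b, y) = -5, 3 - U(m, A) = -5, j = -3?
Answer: 10137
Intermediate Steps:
U(m, A) = 8 (U(m, A) = 3 - 1*(-5) = 3 + 5 = 8)
T(d) = -320 (T(d) = 8*(8*(-5)) = 8*(-40) = -320)
M = 9817 (M = 7/2 - (((58*21 + 43) - 6588) - 14300)/2 = 7/2 - (((1218 + 43) - 6588) - 14300)/2 = 7/2 - ((1261 - 6588) - 14300)/2 = 7/2 - (-5327 - 14300)/2 = 7/2 - ½*(-19627) = 7/2 + 19627/2 = 9817)
M - T(-148) = 9817 - 1*(-320) = 9817 + 320 = 10137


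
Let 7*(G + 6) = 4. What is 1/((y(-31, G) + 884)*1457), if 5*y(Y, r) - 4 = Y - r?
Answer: 35/44859573 ≈ 7.8021e-7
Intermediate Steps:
G = -38/7 (G = -6 + (1/7)*4 = -6 + 4/7 = -38/7 ≈ -5.4286)
y(Y, r) = 4/5 - r/5 + Y/5 (y(Y, r) = 4/5 + (Y - r)/5 = 4/5 + (-r/5 + Y/5) = 4/5 - r/5 + Y/5)
1/((y(-31, G) + 884)*1457) = 1/(((4/5 - 1/5*(-38/7) + (1/5)*(-31)) + 884)*1457) = 1/(((4/5 + 38/35 - 31/5) + 884)*1457) = 1/((-151/35 + 884)*1457) = 1/((30789/35)*1457) = 1/(44859573/35) = 35/44859573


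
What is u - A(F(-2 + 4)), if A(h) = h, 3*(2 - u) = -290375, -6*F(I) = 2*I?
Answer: 290383/3 ≈ 96794.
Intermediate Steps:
F(I) = -I/3
u = 290381/3 (u = 2 - ⅓*(-290375) = 2 + 290375/3 = 290381/3 ≈ 96794.)
u - A(F(-2 + 4)) = 290381/3 - (-1)*(-2 + 4)/3 = 290381/3 - (-1)*2/3 = 290381/3 - 1*(-⅔) = 290381/3 + ⅔ = 290383/3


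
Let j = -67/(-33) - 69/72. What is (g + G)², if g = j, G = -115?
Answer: 904625929/69696 ≈ 12980.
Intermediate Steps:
j = 283/264 (j = -67*(-1/33) - 69*1/72 = 67/33 - 23/24 = 283/264 ≈ 1.0720)
g = 283/264 ≈ 1.0720
(g + G)² = (283/264 - 115)² = (-30077/264)² = 904625929/69696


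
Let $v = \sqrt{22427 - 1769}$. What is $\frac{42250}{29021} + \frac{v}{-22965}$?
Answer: $\frac{42250}{29021} - \frac{\sqrt{20658}}{22965} \approx 1.4496$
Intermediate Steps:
$v = \sqrt{20658} \approx 143.73$
$\frac{42250}{29021} + \frac{v}{-22965} = \frac{42250}{29021} + \frac{\sqrt{20658}}{-22965} = 42250 \cdot \frac{1}{29021} + \sqrt{20658} \left(- \frac{1}{22965}\right) = \frac{42250}{29021} - \frac{\sqrt{20658}}{22965}$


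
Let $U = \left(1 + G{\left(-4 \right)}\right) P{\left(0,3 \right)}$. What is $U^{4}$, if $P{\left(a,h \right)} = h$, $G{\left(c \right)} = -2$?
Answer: $81$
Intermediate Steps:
$U = -3$ ($U = \left(1 - 2\right) 3 = \left(-1\right) 3 = -3$)
$U^{4} = \left(-3\right)^{4} = 81$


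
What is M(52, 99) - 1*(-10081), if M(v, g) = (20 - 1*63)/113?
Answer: 1139110/113 ≈ 10081.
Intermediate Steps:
M(v, g) = -43/113 (M(v, g) = (20 - 63)*(1/113) = -43*1/113 = -43/113)
M(52, 99) - 1*(-10081) = -43/113 - 1*(-10081) = -43/113 + 10081 = 1139110/113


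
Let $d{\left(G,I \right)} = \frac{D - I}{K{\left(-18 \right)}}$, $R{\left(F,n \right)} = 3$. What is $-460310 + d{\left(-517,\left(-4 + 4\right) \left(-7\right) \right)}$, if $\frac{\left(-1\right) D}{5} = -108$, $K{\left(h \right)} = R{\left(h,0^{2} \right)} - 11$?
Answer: $- \frac{920755}{2} \approx -4.6038 \cdot 10^{5}$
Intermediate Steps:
$K{\left(h \right)} = -8$ ($K{\left(h \right)} = 3 - 11 = -8$)
$D = 540$ ($D = \left(-5\right) \left(-108\right) = 540$)
$d{\left(G,I \right)} = - \frac{135}{2} + \frac{I}{8}$ ($d{\left(G,I \right)} = \frac{540 - I}{-8} = \left(540 - I\right) \left(- \frac{1}{8}\right) = - \frac{135}{2} + \frac{I}{8}$)
$-460310 + d{\left(-517,\left(-4 + 4\right) \left(-7\right) \right)} = -460310 - \left(\frac{135}{2} - \frac{\left(-4 + 4\right) \left(-7\right)}{8}\right) = -460310 - \left(\frac{135}{2} - \frac{0 \left(-7\right)}{8}\right) = -460310 + \left(- \frac{135}{2} + \frac{1}{8} \cdot 0\right) = -460310 + \left(- \frac{135}{2} + 0\right) = -460310 - \frac{135}{2} = - \frac{920755}{2}$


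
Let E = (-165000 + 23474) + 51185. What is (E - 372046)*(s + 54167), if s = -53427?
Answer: -342166380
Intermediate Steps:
E = -90341 (E = -141526 + 51185 = -90341)
(E - 372046)*(s + 54167) = (-90341 - 372046)*(-53427 + 54167) = -462387*740 = -342166380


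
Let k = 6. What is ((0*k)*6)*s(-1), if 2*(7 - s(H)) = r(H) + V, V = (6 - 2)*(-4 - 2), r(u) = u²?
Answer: 0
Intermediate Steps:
V = -24 (V = 4*(-6) = -24)
s(H) = 19 - H²/2 (s(H) = 7 - (H² - 24)/2 = 7 - (-24 + H²)/2 = 7 + (12 - H²/2) = 19 - H²/2)
((0*k)*6)*s(-1) = ((0*6)*6)*(19 - ½*(-1)²) = (0*6)*(19 - ½*1) = 0*(19 - ½) = 0*(37/2) = 0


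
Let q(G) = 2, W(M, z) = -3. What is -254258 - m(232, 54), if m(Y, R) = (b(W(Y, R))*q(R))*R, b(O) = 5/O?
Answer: -254078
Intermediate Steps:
m(Y, R) = -10*R/3 (m(Y, R) = ((5/(-3))*2)*R = ((5*(-1/3))*2)*R = (-5/3*2)*R = -10*R/3)
-254258 - m(232, 54) = -254258 - (-10)*54/3 = -254258 - 1*(-180) = -254258 + 180 = -254078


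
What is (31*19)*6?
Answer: 3534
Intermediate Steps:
(31*19)*6 = 589*6 = 3534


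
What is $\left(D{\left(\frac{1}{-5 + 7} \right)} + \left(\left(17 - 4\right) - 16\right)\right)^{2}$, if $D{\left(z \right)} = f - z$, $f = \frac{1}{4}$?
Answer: $\frac{169}{16} \approx 10.563$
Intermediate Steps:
$f = \frac{1}{4} \approx 0.25$
$D{\left(z \right)} = \frac{1}{4} - z$
$\left(D{\left(\frac{1}{-5 + 7} \right)} + \left(\left(17 - 4\right) - 16\right)\right)^{2} = \left(\left(\frac{1}{4} - \frac{1}{-5 + 7}\right) + \left(\left(17 - 4\right) - 16\right)\right)^{2} = \left(\left(\frac{1}{4} - \frac{1}{2}\right) + \left(13 - 16\right)\right)^{2} = \left(\left(\frac{1}{4} - \frac{1}{2}\right) - 3\right)^{2} = \left(- \frac{1}{4} - 3\right)^{2} = \left(- \frac{13}{4}\right)^{2} = \frac{169}{16}$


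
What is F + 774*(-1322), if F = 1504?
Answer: -1021724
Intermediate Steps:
F + 774*(-1322) = 1504 + 774*(-1322) = 1504 - 1023228 = -1021724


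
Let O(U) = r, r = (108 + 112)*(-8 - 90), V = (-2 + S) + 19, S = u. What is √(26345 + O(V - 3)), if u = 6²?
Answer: √4785 ≈ 69.174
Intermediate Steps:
u = 36
S = 36
V = 53 (V = (-2 + 36) + 19 = 34 + 19 = 53)
r = -21560 (r = 220*(-98) = -21560)
O(U) = -21560
√(26345 + O(V - 3)) = √(26345 - 21560) = √4785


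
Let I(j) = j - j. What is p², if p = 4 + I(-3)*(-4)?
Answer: 16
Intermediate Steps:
I(j) = 0
p = 4 (p = 4 + 0*(-4) = 4 + 0 = 4)
p² = 4² = 16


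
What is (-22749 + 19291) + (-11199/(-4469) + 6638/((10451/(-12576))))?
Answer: -534460475825/46705519 ≈ -11443.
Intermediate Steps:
(-22749 + 19291) + (-11199/(-4469) + 6638/((10451/(-12576)))) = -3458 + (-11199*(-1/4469) + 6638/((10451*(-1/12576)))) = -3458 + (11199/4469 + 6638/(-10451/12576)) = -3458 + (11199/4469 + 6638*(-12576/10451)) = -3458 + (11199/4469 - 83479488/10451) = -3458 - 372952791123/46705519 = -534460475825/46705519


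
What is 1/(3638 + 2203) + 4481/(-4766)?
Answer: -26168755/27838206 ≈ -0.94003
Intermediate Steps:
1/(3638 + 2203) + 4481/(-4766) = 1/5841 + 4481*(-1/4766) = 1/5841 - 4481/4766 = -26168755/27838206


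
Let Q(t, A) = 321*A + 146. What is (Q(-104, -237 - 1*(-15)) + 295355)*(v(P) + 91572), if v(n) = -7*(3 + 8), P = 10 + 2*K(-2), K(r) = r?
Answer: 20516747305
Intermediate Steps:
Q(t, A) = 146 + 321*A
P = 6 (P = 10 + 2*(-2) = 10 - 4 = 6)
v(n) = -77 (v(n) = -7*11 = -77)
(Q(-104, -237 - 1*(-15)) + 295355)*(v(P) + 91572) = ((146 + 321*(-237 - 1*(-15))) + 295355)*(-77 + 91572) = ((146 + 321*(-237 + 15)) + 295355)*91495 = ((146 + 321*(-222)) + 295355)*91495 = ((146 - 71262) + 295355)*91495 = (-71116 + 295355)*91495 = 224239*91495 = 20516747305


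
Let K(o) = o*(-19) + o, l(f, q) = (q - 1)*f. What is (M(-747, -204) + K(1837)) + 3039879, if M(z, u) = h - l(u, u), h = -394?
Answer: 2964599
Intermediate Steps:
l(f, q) = f*(-1 + q) (l(f, q) = (-1 + q)*f = f*(-1 + q))
M(z, u) = -394 - u*(-1 + u)
K(o) = -18*o (K(o) = -19*o + o = -18*o)
(M(-747, -204) + K(1837)) + 3039879 = ((-394 - 204 - 1*(-204)²) - 18*1837) + 3039879 = ((-394 - 204 - 1*41616) - 33066) + 3039879 = ((-394 - 204 - 41616) - 33066) + 3039879 = (-42214 - 33066) + 3039879 = -75280 + 3039879 = 2964599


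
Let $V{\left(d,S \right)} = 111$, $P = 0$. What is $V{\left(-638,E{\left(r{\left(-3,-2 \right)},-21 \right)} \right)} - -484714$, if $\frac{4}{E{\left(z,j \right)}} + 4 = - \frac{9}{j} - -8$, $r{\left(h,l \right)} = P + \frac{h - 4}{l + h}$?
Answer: $484825$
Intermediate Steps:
$r{\left(h,l \right)} = \frac{-4 + h}{h + l}$ ($r{\left(h,l \right)} = 0 + \frac{h - 4}{l + h} = 0 + \frac{-4 + h}{h + l} = \frac{-4 + h}{h + l}$)
$E{\left(z,j \right)} = \frac{4}{4 - \frac{9}{j}}$ ($E{\left(z,j \right)} = \frac{4}{-4 - \left(-8 + \frac{9}{j}\right)} = \frac{4}{-4 + \left(- \frac{9}{j} + 8\right)} = \frac{4}{-4 + \left(8 - \frac{9}{j}\right)} = \frac{4}{4 - \frac{9}{j}}$)
$V{\left(-638,E{\left(r{\left(-3,-2 \right)},-21 \right)} \right)} - -484714 = 111 - -484714 = 111 + 484714 = 484825$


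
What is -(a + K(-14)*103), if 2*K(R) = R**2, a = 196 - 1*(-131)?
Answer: -10421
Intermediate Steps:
a = 327 (a = 196 + 131 = 327)
K(R) = R**2/2
-(a + K(-14)*103) = -(327 + ((1/2)*(-14)**2)*103) = -(327 + ((1/2)*196)*103) = -(327 + 98*103) = -(327 + 10094) = -1*10421 = -10421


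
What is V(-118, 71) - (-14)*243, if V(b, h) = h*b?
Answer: -4976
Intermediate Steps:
V(b, h) = b*h
V(-118, 71) - (-14)*243 = -118*71 - (-14)*243 = -8378 - 1*(-3402) = -8378 + 3402 = -4976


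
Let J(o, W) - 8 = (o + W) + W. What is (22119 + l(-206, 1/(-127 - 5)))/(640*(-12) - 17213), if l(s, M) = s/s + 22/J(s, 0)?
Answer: -199079/224037 ≈ -0.88860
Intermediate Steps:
J(o, W) = 8 + o + 2*W (J(o, W) = 8 + ((o + W) + W) = 8 + ((W + o) + W) = 8 + (o + 2*W) = 8 + o + 2*W)
l(s, M) = 1 + 22/(8 + s) (l(s, M) = s/s + 22/(8 + s + 2*0) = 1 + 22/(8 + s + 0) = 1 + 22/(8 + s))
(22119 + l(-206, 1/(-127 - 5)))/(640*(-12) - 17213) = (22119 + (30 - 206)/(8 - 206))/(640*(-12) - 17213) = (22119 - 176/(-198))/(-7680 - 17213) = (22119 - 1/198*(-176))/(-24893) = (22119 + 8/9)*(-1/24893) = (199079/9)*(-1/24893) = -199079/224037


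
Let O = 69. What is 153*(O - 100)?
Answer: -4743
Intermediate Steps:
153*(O - 100) = 153*(69 - 100) = 153*(-31) = -4743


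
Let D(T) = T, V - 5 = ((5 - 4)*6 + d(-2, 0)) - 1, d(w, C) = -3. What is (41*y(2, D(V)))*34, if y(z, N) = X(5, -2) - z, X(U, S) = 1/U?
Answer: -12546/5 ≈ -2509.2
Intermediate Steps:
X(U, S) = 1/U
V = 7 (V = 5 + (((5 - 4)*6 - 3) - 1) = 5 + ((1*6 - 3) - 1) = 5 + ((6 - 3) - 1) = 5 + (3 - 1) = 5 + 2 = 7)
y(z, N) = ⅕ - z (y(z, N) = 1/5 - z = ⅕ - z)
(41*y(2, D(V)))*34 = (41*(⅕ - 1*2))*34 = (41*(⅕ - 2))*34 = (41*(-9/5))*34 = -369/5*34 = -12546/5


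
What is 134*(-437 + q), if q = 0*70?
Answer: -58558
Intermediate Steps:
q = 0
134*(-437 + q) = 134*(-437 + 0) = 134*(-437) = -58558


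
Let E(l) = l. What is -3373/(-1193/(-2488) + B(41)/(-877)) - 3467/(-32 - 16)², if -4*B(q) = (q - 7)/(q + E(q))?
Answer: -77265042619633/10984262400 ≈ -7034.2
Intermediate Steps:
B(q) = -(-7 + q)/(8*q) (B(q) = -(q - 7)/(4*(q + q)) = -(-7 + q)/(4*(2*q)) = -(-7 + q)*1/(2*q)/4 = -(-7 + q)/(8*q))
-3373/(-1193/(-2488) + B(41)/(-877)) - 3467/(-32 - 16)² = -3373/(-1193/(-2488) + ((⅛)*(7 - 1*41)/41)/(-877)) - 3467/(-32 - 16)² = -3373/(-1193*(-1/2488) + ((⅛)*(1/41)*(7 - 41))*(-1/877)) - 3467/((-48)²) = -3373/(1193/2488 + ((⅛)*(1/41)*(-34))*(-1/877)) - 3467/2304 = -3373/(1193/2488 - 17/164*(-1/877)) - 3467*1/2304 = -3373/(1193/2488 + 17/143828) - 3467/2304 = -3373/42907275/89461016 - 3467/2304 = -3373*89461016/42907275 - 3467/2304 = -301752006968/42907275 - 3467/2304 = -77265042619633/10984262400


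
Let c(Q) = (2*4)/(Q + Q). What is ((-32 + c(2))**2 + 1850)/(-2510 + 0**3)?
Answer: -275/251 ≈ -1.0956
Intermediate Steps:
c(Q) = 4/Q (c(Q) = 8/((2*Q)) = 8*(1/(2*Q)) = 4/Q)
((-32 + c(2))**2 + 1850)/(-2510 + 0**3) = ((-32 + 4/2)**2 + 1850)/(-2510 + 0**3) = ((-32 + 4*(1/2))**2 + 1850)/(-2510 + 0) = ((-32 + 2)**2 + 1850)/(-2510) = ((-30)**2 + 1850)*(-1/2510) = (900 + 1850)*(-1/2510) = 2750*(-1/2510) = -275/251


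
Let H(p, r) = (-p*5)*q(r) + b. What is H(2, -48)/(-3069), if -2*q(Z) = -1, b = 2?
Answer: 1/1023 ≈ 0.00097752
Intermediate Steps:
q(Z) = 1/2 (q(Z) = -1/2*(-1) = 1/2)
H(p, r) = 2 - 5*p/2 (H(p, r) = (-p*5)*(1/2) + 2 = -5*p*(1/2) + 2 = -5*p/2 + 2 = 2 - 5*p/2)
H(2, -48)/(-3069) = (2 - 5/2*2)/(-3069) = (2 - 5)*(-1/3069) = -3*(-1/3069) = 1/1023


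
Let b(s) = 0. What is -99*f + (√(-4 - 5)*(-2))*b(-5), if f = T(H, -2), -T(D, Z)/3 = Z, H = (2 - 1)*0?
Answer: -594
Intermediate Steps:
H = 0 (H = 1*0 = 0)
T(D, Z) = -3*Z
f = 6 (f = -3*(-2) = 6)
-99*f + (√(-4 - 5)*(-2))*b(-5) = -99*6 + (√(-4 - 5)*(-2))*0 = -594 + (√(-9)*(-2))*0 = -594 + ((3*I)*(-2))*0 = -594 - 6*I*0 = -594 + 0 = -594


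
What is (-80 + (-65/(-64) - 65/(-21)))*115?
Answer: -11729425/1344 ≈ -8727.3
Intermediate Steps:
(-80 + (-65/(-64) - 65/(-21)))*115 = (-80 + (-65*(-1/64) - 65*(-1/21)))*115 = (-80 + (65/64 + 65/21))*115 = (-80 + 5525/1344)*115 = -101995/1344*115 = -11729425/1344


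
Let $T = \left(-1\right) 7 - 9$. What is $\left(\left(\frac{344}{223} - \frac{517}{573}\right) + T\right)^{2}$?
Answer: $\frac{3851967545449}{16327472841} \approx 235.92$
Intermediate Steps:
$T = -16$ ($T = -7 - 9 = -16$)
$\left(\left(\frac{344}{223} - \frac{517}{573}\right) + T\right)^{2} = \left(\left(\frac{344}{223} - \frac{517}{573}\right) - 16\right)^{2} = \left(\frac{81821}{127779} - 16\right)^{2} = \left(- \frac{1962643}{127779}\right)^{2} = \frac{3851967545449}{16327472841}$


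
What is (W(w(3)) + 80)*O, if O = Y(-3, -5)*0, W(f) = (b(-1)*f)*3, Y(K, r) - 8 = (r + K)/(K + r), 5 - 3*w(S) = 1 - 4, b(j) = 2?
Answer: 0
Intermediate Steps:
w(S) = 8/3 (w(S) = 5/3 - (1 - 4)/3 = 5/3 - ⅓*(-3) = 5/3 + 1 = 8/3)
Y(K, r) = 9 (Y(K, r) = 8 + (r + K)/(K + r) = 8 + (K + r)/(K + r) = 8 + 1 = 9)
W(f) = 6*f (W(f) = (2*f)*3 = 6*f)
O = 0 (O = 9*0 = 0)
(W(w(3)) + 80)*O = (6*(8/3) + 80)*0 = (16 + 80)*0 = 96*0 = 0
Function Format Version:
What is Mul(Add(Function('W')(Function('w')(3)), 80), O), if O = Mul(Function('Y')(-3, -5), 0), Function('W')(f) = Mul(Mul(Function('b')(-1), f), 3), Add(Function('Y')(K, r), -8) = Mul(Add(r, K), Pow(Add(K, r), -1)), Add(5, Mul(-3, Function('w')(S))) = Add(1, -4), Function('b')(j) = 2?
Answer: 0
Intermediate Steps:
Function('w')(S) = Rational(8, 3) (Function('w')(S) = Add(Rational(5, 3), Mul(Rational(-1, 3), Add(1, -4))) = Add(Rational(5, 3), Mul(Rational(-1, 3), -3)) = Add(Rational(5, 3), 1) = Rational(8, 3))
Function('Y')(K, r) = 9 (Function('Y')(K, r) = Add(8, Mul(Add(r, K), Pow(Add(K, r), -1))) = Add(8, Mul(Add(K, r), Pow(Add(K, r), -1))) = Add(8, 1) = 9)
Function('W')(f) = Mul(6, f) (Function('W')(f) = Mul(Mul(2, f), 3) = Mul(6, f))
O = 0 (O = Mul(9, 0) = 0)
Mul(Add(Function('W')(Function('w')(3)), 80), O) = Mul(Add(Mul(6, Rational(8, 3)), 80), 0) = Mul(Add(16, 80), 0) = Mul(96, 0) = 0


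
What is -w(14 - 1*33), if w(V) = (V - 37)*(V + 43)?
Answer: 1344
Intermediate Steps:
w(V) = (-37 + V)*(43 + V)
-w(14 - 1*33) = -(-1591 + (14 - 1*33)**2 + 6*(14 - 1*33)) = -(-1591 + (14 - 33)**2 + 6*(14 - 33)) = -(-1591 + (-19)**2 + 6*(-19)) = -(-1591 + 361 - 114) = -1*(-1344) = 1344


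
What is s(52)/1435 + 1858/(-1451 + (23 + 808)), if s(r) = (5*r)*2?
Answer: -234383/88970 ≈ -2.6344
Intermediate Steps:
s(r) = 10*r
s(52)/1435 + 1858/(-1451 + (23 + 808)) = (10*52)/1435 + 1858/(-1451 + (23 + 808)) = 520*(1/1435) + 1858/(-1451 + 831) = 104/287 + 1858/(-620) = 104/287 + 1858*(-1/620) = 104/287 - 929/310 = -234383/88970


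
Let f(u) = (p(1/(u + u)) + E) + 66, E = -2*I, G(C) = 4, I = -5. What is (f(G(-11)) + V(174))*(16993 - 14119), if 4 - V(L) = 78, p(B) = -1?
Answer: 2874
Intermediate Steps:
V(L) = -74 (V(L) = 4 - 1*78 = 4 - 78 = -74)
E = 10 (E = -2*(-5) = 10)
f(u) = 75 (f(u) = (-1 + 10) + 66 = 9 + 66 = 75)
(f(G(-11)) + V(174))*(16993 - 14119) = (75 - 74)*(16993 - 14119) = 1*2874 = 2874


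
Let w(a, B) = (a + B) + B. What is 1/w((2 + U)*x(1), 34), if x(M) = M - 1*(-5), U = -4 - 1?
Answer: 1/50 ≈ 0.020000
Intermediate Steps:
U = -5
x(M) = 5 + M (x(M) = M + 5 = 5 + M)
w(a, B) = a + 2*B (w(a, B) = (B + a) + B = a + 2*B)
1/w((2 + U)*x(1), 34) = 1/((2 - 5)*(5 + 1) + 2*34) = 1/(-3*6 + 68) = 1/(-18 + 68) = 1/50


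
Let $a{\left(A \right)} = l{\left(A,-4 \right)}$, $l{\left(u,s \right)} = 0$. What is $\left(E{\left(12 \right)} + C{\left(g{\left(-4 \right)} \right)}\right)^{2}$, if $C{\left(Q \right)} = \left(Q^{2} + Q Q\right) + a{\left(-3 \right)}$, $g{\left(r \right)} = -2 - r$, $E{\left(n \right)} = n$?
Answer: $400$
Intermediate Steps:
$a{\left(A \right)} = 0$
$C{\left(Q \right)} = 2 Q^{2}$ ($C{\left(Q \right)} = \left(Q^{2} + Q Q\right) + 0 = \left(Q^{2} + Q^{2}\right) + 0 = 2 Q^{2} + 0 = 2 Q^{2}$)
$\left(E{\left(12 \right)} + C{\left(g{\left(-4 \right)} \right)}\right)^{2} = \left(12 + 2 \left(-2 - -4\right)^{2}\right)^{2} = \left(12 + 2 \left(-2 + 4\right)^{2}\right)^{2} = \left(12 + 2 \cdot 2^{2}\right)^{2} = \left(12 + 2 \cdot 4\right)^{2} = \left(12 + 8\right)^{2} = 20^{2} = 400$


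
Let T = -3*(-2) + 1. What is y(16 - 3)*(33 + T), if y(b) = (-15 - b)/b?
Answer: -1120/13 ≈ -86.154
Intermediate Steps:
T = 7 (T = 6 + 1 = 7)
y(b) = (-15 - b)/b
y(16 - 3)*(33 + T) = ((-15 - (16 - 3))/(16 - 3))*(33 + 7) = ((-15 - 1*13)/13)*40 = ((-15 - 13)/13)*40 = ((1/13)*(-28))*40 = -28/13*40 = -1120/13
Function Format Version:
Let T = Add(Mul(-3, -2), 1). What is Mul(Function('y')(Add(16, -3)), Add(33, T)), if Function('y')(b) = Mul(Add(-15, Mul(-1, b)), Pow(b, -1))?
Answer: Rational(-1120, 13) ≈ -86.154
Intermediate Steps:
T = 7 (T = Add(6, 1) = 7)
Function('y')(b) = Mul(Pow(b, -1), Add(-15, Mul(-1, b)))
Mul(Function('y')(Add(16, -3)), Add(33, T)) = Mul(Mul(Pow(Add(16, -3), -1), Add(-15, Mul(-1, Add(16, -3)))), Add(33, 7)) = Mul(Mul(Pow(13, -1), Add(-15, Mul(-1, 13))), 40) = Mul(Mul(Rational(1, 13), Add(-15, -13)), 40) = Mul(Mul(Rational(1, 13), -28), 40) = Mul(Rational(-28, 13), 40) = Rational(-1120, 13)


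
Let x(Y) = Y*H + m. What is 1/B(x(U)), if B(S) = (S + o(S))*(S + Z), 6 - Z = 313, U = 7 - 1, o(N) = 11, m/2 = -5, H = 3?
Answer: -1/5681 ≈ -0.00017603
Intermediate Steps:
m = -10 (m = 2*(-5) = -10)
U = 6
Z = -307 (Z = 6 - 1*313 = 6 - 313 = -307)
x(Y) = -10 + 3*Y (x(Y) = Y*3 - 10 = 3*Y - 10 = -10 + 3*Y)
B(S) = (-307 + S)*(11 + S) (B(S) = (S + 11)*(S - 307) = (11 + S)*(-307 + S) = (-307 + S)*(11 + S))
1/B(x(U)) = 1/(-3377 + (-10 + 3*6)**2 - 296*(-10 + 3*6)) = 1/(-3377 + (-10 + 18)**2 - 296*(-10 + 18)) = 1/(-3377 + 8**2 - 296*8) = 1/(-3377 + 64 - 2368) = 1/(-5681) = -1/5681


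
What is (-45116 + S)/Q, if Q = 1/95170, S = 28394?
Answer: -1591432740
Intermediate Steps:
Q = 1/95170 ≈ 1.0508e-5
(-45116 + S)/Q = (-45116 + 28394)/(1/95170) = -16722*95170 = -1591432740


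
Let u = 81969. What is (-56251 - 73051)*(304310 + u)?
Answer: -49946647258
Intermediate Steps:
(-56251 - 73051)*(304310 + u) = (-56251 - 73051)*(304310 + 81969) = -129302*386279 = -49946647258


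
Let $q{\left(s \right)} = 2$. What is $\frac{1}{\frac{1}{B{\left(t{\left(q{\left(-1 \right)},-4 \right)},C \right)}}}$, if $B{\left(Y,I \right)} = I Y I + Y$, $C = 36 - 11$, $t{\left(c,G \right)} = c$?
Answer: $1252$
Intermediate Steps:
$C = 25$
$B{\left(Y,I \right)} = Y + Y I^{2}$ ($B{\left(Y,I \right)} = Y I^{2} + Y = Y + Y I^{2}$)
$\frac{1}{\frac{1}{B{\left(t{\left(q{\left(-1 \right)},-4 \right)},C \right)}}} = \frac{1}{\frac{1}{2 \left(1 + 25^{2}\right)}} = \frac{1}{\frac{1}{2 \left(1 + 625\right)}} = \frac{1}{\frac{1}{2 \cdot 626}} = \frac{1}{\frac{1}{1252}} = 1252$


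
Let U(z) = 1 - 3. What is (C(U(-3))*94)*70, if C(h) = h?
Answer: -13160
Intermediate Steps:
U(z) = -2
(C(U(-3))*94)*70 = -2*94*70 = -188*70 = -13160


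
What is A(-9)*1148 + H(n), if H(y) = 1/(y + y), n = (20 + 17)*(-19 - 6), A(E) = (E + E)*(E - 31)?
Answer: 1529135999/1850 ≈ 8.2656e+5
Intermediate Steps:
A(E) = 2*E*(-31 + E) (A(E) = (2*E)*(-31 + E) = 2*E*(-31 + E))
n = -925 (n = 37*(-25) = -925)
H(y) = 1/(2*y)
A(-9)*1148 + H(n) = (2*(-9)*(-31 - 9))*1148 + (½)/(-925) = (2*(-9)*(-40))*1148 + (½)*(-1/925) = 720*1148 - 1/1850 = 826560 - 1/1850 = 1529135999/1850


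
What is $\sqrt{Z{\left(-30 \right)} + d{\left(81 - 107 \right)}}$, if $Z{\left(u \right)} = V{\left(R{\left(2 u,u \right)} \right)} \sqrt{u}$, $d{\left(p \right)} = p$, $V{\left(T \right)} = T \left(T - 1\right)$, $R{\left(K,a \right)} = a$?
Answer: $\sqrt{-26 + 930 i \sqrt{30}} \approx 50.338 + 50.596 i$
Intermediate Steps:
$V{\left(T \right)} = T \left(-1 + T\right)$
$Z{\left(u \right)} = u^{\frac{3}{2}} \left(-1 + u\right)$ ($Z{\left(u \right)} = u \left(-1 + u\right) \sqrt{u} = u^{\frac{3}{2}} \left(-1 + u\right)$)
$\sqrt{Z{\left(-30 \right)} + d{\left(81 - 107 \right)}} = \sqrt{\left(-30\right)^{\frac{3}{2}} \left(-1 - 30\right) + \left(81 - 107\right)} = \sqrt{- 30 i \sqrt{30} \left(-31\right) + \left(81 - 107\right)} = \sqrt{930 i \sqrt{30} - 26} = \sqrt{-26 + 930 i \sqrt{30}}$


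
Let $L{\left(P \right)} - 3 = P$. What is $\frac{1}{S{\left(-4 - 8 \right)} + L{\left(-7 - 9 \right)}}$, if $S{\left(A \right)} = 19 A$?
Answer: $- \frac{1}{241} \approx -0.0041494$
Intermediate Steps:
$L{\left(P \right)} = 3 + P$
$\frac{1}{S{\left(-4 - 8 \right)} + L{\left(-7 - 9 \right)}} = \frac{1}{19 \left(-4 - 8\right) + \left(3 - 16\right)} = \frac{1}{19 \left(-12\right) + \left(3 - 16\right)} = \frac{1}{-228 + \left(3 - 16\right)} = \frac{1}{-228 - 13} = \frac{1}{-241} = - \frac{1}{241}$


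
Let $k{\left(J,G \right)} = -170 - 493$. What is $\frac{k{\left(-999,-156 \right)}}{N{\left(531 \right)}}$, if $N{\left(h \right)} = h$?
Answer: $- \frac{221}{177} \approx -1.2486$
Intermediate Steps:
$k{\left(J,G \right)} = -663$ ($k{\left(J,G \right)} = -170 - 493 = -663$)
$\frac{k{\left(-999,-156 \right)}}{N{\left(531 \right)}} = - \frac{663}{531} = \left(-663\right) \frac{1}{531} = - \frac{221}{177}$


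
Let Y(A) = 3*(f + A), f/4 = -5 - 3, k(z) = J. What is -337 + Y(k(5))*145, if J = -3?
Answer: -15562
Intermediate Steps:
k(z) = -3
f = -32 (f = 4*(-5 - 3) = 4*(-8) = -32)
Y(A) = -96 + 3*A (Y(A) = 3*(-32 + A) = -96 + 3*A)
-337 + Y(k(5))*145 = -337 + (-96 + 3*(-3))*145 = -337 + (-96 - 9)*145 = -337 - 105*145 = -337 - 15225 = -15562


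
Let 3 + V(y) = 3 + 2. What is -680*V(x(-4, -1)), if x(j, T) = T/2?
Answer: -1360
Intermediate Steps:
x(j, T) = T/2 (x(j, T) = T*(1/2) = T/2)
V(y) = 2 (V(y) = -3 + (3 + 2) = -3 + 5 = 2)
-680*V(x(-4, -1)) = -680*2 = -1360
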